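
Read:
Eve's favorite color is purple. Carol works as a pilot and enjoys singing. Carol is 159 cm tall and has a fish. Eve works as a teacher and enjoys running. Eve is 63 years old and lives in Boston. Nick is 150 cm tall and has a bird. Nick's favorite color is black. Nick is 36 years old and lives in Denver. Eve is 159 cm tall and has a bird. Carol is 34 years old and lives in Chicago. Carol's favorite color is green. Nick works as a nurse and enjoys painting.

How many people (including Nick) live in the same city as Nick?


Nick lives in Denver. Count = 1

1


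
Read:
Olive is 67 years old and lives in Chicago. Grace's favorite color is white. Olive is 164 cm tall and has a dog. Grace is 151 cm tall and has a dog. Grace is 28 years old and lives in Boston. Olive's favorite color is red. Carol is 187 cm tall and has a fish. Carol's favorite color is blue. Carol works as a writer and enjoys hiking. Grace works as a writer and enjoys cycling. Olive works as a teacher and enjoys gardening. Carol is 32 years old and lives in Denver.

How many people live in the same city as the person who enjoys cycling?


Person with hobby cycling is Grace, city Boston. Count = 1

1


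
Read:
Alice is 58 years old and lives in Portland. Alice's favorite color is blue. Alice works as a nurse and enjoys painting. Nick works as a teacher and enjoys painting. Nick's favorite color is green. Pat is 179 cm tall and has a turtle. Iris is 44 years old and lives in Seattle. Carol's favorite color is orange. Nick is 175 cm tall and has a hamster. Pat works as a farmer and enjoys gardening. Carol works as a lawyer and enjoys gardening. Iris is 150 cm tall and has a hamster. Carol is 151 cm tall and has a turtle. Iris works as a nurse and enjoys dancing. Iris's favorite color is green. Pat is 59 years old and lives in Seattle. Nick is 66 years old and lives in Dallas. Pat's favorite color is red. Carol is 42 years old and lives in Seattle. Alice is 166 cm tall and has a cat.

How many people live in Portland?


Count in Portland: 1

1


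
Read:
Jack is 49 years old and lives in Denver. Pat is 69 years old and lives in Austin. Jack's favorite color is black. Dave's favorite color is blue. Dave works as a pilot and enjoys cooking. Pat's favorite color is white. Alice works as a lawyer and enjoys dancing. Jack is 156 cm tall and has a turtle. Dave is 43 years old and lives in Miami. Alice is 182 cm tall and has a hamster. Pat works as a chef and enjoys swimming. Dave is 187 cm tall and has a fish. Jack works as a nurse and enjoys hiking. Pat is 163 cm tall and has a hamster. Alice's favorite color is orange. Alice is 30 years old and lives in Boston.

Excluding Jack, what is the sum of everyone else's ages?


Sum (excluding Jack): 142

142


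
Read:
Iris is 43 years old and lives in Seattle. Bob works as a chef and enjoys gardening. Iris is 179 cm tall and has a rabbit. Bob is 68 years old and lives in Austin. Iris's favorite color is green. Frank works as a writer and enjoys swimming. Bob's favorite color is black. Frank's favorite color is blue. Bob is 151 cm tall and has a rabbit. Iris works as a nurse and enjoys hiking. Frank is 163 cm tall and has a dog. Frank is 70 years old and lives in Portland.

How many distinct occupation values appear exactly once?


Unique occupation values: 3

3


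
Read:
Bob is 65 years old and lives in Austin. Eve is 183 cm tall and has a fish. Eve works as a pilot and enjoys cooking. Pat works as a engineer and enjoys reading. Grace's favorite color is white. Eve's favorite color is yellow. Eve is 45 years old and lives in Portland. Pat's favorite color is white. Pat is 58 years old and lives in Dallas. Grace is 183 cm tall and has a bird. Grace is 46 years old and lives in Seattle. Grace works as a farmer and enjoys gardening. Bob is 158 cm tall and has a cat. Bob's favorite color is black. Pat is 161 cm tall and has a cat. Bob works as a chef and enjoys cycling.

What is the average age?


Sum=214, n=4, avg=53.5

53.5


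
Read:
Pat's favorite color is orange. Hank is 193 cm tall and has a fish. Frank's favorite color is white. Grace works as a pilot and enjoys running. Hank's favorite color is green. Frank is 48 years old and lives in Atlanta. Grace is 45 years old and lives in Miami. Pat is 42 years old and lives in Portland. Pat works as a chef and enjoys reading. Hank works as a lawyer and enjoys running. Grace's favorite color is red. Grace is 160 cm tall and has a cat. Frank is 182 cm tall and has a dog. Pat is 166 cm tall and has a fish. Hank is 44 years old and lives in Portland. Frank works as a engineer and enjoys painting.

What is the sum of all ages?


48+42+45+44 = 179

179


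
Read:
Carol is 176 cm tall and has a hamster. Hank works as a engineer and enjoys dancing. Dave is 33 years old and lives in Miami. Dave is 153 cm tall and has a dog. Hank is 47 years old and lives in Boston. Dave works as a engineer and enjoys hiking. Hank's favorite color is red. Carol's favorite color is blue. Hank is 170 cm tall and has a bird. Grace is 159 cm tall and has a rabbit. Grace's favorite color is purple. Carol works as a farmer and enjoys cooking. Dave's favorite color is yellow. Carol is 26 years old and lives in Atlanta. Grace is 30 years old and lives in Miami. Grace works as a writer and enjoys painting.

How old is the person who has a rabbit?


Person with rabbit is Grace, age 30

30


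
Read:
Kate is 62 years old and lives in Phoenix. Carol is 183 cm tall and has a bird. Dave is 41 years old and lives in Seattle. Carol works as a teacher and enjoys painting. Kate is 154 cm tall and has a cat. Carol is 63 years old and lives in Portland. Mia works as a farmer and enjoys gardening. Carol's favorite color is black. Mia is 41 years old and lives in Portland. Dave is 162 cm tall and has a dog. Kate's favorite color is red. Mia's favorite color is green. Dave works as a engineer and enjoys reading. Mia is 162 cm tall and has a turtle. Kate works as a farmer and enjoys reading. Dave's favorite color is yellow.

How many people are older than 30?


Filter: 4

4


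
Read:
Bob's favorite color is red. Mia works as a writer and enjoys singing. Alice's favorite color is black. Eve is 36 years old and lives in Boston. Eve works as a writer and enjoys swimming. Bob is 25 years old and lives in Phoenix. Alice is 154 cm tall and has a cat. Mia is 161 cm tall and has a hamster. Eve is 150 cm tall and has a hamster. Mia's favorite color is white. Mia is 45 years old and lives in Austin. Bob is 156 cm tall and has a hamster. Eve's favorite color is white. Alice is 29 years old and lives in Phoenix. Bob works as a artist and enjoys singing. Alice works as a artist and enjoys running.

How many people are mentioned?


People: Alice, Eve, Bob, Mia. Count = 4

4


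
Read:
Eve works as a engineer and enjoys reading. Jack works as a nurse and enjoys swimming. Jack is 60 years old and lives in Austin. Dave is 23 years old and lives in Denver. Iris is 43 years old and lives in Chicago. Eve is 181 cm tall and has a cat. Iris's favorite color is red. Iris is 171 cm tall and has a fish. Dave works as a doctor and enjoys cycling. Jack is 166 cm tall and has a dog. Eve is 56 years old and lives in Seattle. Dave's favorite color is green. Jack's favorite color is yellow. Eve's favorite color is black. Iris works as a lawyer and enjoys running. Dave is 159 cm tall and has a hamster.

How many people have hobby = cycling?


Count: 1

1


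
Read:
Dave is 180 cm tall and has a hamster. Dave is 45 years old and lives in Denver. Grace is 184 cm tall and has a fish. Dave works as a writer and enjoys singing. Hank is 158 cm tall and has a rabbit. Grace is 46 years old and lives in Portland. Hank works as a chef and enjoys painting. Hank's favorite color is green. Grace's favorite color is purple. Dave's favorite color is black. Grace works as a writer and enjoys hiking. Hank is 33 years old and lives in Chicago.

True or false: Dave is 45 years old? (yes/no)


Dave is actually 45. yes

yes


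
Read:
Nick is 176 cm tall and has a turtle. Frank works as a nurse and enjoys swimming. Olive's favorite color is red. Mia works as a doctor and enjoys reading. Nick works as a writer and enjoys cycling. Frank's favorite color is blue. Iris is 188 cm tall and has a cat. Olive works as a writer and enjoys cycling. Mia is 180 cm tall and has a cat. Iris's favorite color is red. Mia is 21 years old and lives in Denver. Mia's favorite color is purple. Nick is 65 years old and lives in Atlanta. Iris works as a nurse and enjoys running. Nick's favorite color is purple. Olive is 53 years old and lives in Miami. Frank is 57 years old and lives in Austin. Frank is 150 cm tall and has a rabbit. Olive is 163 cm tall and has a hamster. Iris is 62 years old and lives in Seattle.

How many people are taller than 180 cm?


Taller than 180: 1

1


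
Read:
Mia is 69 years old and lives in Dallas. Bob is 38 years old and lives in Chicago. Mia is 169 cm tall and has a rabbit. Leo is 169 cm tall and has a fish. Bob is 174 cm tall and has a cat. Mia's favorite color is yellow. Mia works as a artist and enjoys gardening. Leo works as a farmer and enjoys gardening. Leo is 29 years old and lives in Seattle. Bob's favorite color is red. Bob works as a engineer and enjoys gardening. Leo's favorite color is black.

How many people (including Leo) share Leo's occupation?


Leo is a farmer. Count = 1

1


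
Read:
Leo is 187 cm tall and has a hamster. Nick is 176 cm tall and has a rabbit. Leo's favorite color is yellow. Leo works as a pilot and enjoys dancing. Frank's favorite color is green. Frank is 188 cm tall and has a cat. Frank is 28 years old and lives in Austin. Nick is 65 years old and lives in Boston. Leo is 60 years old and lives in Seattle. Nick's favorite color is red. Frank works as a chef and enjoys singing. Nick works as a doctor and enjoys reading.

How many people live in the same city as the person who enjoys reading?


Person with hobby reading is Nick, city Boston. Count = 1

1


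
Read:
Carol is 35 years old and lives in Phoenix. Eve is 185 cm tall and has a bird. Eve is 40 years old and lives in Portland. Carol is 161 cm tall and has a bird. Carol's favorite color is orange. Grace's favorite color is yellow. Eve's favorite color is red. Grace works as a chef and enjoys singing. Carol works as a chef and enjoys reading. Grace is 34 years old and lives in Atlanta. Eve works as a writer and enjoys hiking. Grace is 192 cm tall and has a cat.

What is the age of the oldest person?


Oldest: Eve at 40

40


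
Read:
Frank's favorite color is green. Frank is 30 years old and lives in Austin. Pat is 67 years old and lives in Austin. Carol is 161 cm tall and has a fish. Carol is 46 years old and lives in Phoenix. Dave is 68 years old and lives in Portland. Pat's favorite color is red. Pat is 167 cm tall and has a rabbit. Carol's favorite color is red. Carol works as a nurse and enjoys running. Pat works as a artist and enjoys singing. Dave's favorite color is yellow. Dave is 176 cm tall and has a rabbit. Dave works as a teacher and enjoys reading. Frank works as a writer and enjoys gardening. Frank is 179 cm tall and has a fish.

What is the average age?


Sum=211, n=4, avg=52.75

52.75


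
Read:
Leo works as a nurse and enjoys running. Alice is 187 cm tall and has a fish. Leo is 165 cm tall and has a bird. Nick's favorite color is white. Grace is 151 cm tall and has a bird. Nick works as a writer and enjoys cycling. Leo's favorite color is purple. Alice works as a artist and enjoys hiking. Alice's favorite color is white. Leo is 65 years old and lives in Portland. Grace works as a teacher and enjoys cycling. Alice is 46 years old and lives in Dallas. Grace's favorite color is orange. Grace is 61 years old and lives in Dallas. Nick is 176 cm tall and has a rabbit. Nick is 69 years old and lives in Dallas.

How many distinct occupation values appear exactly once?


Unique occupation values: 4

4


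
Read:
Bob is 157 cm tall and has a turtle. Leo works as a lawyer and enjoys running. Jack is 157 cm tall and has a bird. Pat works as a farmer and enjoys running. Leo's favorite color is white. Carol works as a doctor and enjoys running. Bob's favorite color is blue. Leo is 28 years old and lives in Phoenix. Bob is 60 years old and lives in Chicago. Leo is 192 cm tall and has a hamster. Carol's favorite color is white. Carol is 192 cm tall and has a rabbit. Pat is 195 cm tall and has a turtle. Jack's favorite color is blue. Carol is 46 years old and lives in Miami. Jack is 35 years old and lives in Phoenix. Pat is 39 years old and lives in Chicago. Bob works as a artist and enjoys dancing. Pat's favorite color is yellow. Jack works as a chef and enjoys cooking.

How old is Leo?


Leo is 28 years old

28


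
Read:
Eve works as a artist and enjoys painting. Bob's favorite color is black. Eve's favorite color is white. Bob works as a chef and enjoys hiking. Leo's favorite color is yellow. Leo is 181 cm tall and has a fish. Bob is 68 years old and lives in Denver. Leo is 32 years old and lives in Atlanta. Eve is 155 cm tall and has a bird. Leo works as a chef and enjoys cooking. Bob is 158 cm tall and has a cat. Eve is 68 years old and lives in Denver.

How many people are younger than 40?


Filter: 1

1


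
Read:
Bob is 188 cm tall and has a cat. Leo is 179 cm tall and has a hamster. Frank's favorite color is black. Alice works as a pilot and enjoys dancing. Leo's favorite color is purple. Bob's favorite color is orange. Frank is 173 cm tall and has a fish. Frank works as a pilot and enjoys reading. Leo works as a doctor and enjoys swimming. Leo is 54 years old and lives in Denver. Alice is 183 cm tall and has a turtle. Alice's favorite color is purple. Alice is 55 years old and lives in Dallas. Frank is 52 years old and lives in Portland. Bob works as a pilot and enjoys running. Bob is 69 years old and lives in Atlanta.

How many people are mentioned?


People: Bob, Leo, Alice, Frank. Count = 4

4


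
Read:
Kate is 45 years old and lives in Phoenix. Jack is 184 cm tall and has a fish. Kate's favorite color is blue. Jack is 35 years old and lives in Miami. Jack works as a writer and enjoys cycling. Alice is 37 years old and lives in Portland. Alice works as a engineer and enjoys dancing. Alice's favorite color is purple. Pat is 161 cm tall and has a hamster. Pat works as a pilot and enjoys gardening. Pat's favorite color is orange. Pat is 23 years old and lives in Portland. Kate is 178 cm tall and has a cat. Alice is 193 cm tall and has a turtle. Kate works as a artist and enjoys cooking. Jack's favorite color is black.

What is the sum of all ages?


45+35+23+37 = 140

140


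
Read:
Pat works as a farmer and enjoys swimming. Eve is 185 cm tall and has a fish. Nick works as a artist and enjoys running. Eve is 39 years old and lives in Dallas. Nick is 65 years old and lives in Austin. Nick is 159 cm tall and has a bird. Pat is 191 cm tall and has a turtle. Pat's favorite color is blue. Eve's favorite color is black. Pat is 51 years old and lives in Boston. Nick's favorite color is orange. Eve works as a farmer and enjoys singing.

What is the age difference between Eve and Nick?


|39 - 65| = 26

26


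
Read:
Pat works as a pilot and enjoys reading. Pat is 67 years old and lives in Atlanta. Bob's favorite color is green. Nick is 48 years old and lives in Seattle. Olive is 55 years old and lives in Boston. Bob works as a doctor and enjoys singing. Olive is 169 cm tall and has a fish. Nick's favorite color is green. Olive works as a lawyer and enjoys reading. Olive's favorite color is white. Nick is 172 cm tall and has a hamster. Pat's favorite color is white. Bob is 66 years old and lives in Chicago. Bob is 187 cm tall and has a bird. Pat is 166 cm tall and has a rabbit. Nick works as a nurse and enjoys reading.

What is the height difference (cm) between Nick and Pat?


|172 - 166| = 6

6


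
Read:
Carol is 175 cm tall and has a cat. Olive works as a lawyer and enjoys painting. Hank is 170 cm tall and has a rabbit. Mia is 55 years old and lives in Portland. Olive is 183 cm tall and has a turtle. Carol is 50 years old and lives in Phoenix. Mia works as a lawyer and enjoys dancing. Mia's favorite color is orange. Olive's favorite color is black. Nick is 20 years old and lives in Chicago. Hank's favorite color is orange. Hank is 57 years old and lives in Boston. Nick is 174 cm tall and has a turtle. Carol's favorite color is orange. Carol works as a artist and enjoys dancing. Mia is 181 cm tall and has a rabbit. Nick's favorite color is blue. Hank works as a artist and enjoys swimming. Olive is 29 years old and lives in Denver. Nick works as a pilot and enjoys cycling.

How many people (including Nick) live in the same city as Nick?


Nick lives in Chicago. Count = 1

1


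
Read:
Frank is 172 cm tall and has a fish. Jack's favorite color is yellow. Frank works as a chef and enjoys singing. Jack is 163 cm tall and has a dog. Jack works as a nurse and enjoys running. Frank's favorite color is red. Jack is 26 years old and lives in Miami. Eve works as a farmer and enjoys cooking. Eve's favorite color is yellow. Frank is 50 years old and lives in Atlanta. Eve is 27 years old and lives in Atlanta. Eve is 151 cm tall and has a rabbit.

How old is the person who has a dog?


Person with dog is Jack, age 26

26


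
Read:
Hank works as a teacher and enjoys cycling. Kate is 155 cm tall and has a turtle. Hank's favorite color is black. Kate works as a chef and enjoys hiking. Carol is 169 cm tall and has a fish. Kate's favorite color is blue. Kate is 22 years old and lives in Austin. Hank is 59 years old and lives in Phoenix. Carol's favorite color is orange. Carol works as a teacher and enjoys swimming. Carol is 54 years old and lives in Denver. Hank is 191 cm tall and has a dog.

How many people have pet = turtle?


Count: 1

1


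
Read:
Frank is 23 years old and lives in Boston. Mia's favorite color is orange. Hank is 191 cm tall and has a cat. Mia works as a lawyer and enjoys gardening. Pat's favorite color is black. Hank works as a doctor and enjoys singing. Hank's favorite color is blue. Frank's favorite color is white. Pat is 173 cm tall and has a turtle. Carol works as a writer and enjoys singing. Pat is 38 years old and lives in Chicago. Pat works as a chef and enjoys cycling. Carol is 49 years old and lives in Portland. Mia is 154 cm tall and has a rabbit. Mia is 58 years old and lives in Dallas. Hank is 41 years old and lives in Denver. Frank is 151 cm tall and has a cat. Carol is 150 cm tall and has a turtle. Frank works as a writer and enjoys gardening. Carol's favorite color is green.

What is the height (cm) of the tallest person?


Tallest: Hank at 191 cm

191


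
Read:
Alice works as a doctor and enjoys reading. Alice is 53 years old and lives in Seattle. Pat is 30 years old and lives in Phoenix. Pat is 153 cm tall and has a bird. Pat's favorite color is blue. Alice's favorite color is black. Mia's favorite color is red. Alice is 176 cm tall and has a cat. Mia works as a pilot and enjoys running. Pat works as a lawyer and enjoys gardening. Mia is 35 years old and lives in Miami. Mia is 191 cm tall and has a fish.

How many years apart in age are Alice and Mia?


53 vs 35, diff = 18

18


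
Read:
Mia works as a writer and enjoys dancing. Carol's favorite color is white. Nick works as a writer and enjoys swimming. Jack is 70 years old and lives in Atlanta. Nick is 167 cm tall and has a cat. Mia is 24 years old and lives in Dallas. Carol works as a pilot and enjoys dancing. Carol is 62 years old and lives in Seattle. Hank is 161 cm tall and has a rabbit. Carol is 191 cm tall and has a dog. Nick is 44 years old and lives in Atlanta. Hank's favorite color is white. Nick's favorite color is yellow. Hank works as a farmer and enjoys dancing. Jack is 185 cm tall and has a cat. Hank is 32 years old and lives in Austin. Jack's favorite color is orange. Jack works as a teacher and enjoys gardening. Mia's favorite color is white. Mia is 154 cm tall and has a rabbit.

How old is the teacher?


The teacher is Jack, age 70

70


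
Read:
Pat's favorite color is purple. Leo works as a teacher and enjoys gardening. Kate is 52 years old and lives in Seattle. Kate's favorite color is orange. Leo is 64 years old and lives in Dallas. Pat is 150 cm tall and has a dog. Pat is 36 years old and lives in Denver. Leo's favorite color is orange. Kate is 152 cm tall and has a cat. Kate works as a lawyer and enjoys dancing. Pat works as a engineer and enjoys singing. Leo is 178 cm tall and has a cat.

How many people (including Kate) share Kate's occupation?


Kate is a lawyer. Count = 1

1


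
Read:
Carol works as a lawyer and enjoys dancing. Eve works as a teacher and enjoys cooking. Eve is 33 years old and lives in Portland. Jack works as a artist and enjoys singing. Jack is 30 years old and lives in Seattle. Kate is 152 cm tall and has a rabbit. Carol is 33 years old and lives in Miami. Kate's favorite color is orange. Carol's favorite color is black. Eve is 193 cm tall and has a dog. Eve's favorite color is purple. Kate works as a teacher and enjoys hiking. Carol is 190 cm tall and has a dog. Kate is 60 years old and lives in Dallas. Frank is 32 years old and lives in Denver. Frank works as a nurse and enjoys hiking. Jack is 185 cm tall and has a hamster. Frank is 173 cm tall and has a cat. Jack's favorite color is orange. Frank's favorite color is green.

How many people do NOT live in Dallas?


Not in Dallas: 4

4


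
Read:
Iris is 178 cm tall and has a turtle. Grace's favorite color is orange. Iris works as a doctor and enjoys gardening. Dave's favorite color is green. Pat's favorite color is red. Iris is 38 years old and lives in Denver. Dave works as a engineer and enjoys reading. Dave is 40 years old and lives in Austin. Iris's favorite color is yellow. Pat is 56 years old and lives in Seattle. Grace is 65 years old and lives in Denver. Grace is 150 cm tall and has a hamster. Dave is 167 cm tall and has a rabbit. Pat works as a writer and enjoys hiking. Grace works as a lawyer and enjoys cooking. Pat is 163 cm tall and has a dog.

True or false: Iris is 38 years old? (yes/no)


Iris is actually 38. yes

yes


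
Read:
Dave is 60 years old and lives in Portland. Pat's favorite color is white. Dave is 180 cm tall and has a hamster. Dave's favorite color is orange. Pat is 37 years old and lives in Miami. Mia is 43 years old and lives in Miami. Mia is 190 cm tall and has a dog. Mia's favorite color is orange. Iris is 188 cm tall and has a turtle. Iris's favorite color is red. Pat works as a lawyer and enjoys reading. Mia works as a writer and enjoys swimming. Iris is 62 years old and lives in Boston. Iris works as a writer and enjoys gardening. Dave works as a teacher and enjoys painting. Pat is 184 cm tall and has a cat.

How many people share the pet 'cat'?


Count: 1

1


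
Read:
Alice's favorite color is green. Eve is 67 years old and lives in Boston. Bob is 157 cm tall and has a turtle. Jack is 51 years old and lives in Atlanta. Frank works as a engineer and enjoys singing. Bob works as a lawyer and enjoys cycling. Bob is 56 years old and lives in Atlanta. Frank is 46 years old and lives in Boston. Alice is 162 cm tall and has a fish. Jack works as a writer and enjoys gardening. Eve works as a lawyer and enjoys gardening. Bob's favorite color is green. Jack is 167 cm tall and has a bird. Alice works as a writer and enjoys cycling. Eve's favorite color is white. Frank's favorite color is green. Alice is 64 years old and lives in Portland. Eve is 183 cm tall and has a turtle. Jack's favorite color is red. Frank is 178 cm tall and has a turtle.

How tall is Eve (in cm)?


Eve is 183 cm tall

183


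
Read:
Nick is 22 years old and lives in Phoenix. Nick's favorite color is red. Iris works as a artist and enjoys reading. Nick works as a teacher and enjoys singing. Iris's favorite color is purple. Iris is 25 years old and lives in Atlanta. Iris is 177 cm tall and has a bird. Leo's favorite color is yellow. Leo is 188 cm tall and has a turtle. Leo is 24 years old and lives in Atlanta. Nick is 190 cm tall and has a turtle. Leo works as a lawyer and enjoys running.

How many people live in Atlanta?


Count in Atlanta: 2

2


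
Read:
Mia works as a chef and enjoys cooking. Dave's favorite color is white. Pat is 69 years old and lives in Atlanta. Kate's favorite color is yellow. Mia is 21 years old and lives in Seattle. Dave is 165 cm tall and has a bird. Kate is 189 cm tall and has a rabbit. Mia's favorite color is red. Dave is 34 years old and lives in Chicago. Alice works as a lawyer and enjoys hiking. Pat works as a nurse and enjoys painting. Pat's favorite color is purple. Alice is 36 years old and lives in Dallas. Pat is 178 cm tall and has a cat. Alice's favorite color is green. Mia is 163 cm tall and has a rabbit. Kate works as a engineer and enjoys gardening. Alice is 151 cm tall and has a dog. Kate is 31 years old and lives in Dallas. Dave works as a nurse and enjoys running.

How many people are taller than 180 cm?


Taller than 180: 1

1


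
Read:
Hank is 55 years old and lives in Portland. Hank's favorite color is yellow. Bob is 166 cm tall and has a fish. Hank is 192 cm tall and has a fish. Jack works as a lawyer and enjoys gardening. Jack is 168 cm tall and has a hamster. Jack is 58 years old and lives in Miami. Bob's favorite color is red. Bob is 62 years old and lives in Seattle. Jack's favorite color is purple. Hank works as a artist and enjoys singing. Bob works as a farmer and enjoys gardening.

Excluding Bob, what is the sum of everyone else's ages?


Sum (excluding Bob): 113

113


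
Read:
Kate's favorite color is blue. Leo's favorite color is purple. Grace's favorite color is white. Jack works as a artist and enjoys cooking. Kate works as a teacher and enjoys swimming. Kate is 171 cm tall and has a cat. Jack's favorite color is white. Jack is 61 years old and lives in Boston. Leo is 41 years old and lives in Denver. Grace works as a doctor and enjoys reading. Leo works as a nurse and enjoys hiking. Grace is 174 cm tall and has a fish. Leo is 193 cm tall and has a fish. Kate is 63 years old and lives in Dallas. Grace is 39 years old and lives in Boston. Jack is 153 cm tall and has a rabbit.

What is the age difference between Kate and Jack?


|63 - 61| = 2

2


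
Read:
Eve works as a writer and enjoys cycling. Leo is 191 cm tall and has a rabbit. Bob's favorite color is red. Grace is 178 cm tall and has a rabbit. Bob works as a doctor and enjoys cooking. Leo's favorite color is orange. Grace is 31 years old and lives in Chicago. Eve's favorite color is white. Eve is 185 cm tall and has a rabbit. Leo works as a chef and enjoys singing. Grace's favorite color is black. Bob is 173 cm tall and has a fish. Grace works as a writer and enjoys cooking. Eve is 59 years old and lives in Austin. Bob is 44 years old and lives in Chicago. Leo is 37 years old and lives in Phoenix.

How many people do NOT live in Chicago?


Not in Chicago: 2

2


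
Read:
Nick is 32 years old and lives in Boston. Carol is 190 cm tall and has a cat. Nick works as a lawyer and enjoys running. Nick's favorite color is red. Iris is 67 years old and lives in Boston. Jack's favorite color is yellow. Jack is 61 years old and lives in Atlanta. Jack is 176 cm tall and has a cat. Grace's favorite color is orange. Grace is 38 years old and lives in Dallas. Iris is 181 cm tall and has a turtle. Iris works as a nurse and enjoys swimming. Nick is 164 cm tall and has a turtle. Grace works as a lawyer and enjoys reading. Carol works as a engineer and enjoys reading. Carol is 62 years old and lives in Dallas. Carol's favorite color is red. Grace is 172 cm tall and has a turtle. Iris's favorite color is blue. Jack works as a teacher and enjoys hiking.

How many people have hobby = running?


Count: 1

1


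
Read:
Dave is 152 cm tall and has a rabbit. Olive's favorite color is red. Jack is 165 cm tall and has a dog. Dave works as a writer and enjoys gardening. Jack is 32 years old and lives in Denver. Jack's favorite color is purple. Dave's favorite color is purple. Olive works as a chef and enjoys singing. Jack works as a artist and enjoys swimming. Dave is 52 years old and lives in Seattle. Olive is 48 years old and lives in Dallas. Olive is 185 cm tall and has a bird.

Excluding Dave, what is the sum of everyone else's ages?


Sum (excluding Dave): 80

80


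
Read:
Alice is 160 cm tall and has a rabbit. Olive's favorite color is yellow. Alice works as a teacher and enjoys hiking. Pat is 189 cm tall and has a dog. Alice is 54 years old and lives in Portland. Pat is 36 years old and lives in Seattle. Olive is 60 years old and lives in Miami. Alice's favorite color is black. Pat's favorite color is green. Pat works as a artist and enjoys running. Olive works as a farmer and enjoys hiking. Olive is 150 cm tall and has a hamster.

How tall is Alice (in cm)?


Alice is 160 cm tall

160


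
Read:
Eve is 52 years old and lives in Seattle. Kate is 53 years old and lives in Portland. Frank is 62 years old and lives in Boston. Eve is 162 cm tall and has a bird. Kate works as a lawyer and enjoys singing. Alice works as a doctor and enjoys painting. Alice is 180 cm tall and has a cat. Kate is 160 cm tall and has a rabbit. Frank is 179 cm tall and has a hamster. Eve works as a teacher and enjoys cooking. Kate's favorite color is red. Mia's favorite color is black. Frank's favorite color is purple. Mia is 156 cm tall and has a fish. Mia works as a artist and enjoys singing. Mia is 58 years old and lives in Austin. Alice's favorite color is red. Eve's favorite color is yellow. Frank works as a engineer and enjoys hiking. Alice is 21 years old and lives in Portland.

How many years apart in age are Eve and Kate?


52 vs 53, diff = 1

1


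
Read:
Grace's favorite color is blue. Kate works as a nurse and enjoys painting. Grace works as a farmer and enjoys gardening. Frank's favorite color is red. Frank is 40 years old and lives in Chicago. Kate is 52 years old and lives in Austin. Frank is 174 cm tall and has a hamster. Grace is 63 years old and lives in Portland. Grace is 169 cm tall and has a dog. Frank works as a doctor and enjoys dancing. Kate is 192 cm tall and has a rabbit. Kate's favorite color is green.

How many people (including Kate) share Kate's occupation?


Kate is a nurse. Count = 1

1


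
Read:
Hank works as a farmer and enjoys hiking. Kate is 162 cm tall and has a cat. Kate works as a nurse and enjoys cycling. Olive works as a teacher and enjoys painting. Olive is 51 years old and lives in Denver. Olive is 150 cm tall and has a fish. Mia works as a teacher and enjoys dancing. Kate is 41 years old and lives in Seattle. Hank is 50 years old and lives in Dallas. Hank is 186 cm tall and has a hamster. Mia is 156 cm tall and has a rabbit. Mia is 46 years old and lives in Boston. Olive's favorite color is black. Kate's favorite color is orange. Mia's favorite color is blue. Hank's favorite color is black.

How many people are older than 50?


Filter: 1

1


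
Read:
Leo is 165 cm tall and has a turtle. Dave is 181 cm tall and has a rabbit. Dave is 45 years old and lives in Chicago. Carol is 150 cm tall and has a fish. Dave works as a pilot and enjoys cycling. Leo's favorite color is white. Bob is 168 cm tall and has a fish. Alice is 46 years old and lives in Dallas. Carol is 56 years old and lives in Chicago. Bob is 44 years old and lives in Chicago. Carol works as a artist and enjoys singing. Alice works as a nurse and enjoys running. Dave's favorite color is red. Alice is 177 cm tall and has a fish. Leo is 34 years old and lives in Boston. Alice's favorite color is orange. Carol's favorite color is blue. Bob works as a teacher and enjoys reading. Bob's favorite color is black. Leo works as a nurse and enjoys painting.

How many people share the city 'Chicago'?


Count: 3

3


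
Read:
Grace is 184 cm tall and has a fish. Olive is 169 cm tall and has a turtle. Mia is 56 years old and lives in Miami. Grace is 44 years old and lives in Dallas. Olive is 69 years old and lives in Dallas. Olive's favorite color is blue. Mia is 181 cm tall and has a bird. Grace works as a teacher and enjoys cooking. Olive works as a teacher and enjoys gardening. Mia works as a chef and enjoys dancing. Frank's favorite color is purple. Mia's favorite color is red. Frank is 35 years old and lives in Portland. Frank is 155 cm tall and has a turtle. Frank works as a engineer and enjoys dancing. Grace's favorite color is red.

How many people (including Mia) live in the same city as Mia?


Mia lives in Miami. Count = 1

1


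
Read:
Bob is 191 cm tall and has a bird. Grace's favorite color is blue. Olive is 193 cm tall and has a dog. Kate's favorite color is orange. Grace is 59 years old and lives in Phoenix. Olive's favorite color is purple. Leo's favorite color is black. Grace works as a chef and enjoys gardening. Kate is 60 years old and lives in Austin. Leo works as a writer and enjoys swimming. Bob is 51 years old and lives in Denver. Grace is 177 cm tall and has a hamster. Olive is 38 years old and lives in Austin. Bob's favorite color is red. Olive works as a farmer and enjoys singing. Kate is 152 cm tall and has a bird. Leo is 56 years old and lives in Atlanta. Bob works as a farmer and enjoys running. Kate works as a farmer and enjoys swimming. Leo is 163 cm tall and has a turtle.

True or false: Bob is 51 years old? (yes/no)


Bob is actually 51. yes

yes


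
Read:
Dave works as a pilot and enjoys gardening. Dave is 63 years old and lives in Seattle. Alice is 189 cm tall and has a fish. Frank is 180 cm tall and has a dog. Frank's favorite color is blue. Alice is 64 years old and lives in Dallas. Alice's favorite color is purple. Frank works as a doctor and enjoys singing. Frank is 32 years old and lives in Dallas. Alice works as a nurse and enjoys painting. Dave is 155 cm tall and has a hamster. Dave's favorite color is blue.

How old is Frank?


Frank is 32 years old

32


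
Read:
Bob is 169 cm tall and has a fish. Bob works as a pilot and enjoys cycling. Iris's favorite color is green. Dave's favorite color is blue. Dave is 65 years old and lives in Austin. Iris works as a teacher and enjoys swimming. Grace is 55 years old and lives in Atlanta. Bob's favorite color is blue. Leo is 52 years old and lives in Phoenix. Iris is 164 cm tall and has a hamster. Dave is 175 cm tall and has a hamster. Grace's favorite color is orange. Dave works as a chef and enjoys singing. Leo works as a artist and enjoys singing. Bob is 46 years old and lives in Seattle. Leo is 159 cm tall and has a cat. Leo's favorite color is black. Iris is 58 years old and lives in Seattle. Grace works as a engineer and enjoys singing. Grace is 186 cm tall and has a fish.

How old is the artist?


The artist is Leo, age 52

52


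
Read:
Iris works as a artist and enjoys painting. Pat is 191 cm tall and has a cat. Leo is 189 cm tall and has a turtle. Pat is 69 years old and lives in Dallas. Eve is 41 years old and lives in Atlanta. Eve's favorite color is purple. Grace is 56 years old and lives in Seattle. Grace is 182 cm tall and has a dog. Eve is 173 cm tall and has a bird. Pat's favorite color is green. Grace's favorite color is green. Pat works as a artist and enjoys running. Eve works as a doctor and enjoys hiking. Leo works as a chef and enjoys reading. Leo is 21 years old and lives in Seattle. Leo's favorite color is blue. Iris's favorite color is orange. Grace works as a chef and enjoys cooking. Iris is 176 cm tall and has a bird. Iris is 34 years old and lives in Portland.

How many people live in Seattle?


Count in Seattle: 2

2


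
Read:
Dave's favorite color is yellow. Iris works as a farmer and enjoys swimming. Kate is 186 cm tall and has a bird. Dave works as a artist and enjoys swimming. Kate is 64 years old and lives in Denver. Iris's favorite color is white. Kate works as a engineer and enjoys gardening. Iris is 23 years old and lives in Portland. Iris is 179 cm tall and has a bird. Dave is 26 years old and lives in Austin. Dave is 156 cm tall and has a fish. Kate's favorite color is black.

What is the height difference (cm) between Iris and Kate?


|179 - 186| = 7

7


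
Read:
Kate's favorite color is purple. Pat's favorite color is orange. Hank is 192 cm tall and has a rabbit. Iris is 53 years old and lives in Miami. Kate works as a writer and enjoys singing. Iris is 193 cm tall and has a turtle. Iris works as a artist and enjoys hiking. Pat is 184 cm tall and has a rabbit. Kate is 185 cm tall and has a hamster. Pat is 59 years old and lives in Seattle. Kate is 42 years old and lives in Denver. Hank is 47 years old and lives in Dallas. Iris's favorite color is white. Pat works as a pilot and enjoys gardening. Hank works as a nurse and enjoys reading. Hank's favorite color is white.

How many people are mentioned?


People: Kate, Hank, Pat, Iris. Count = 4

4


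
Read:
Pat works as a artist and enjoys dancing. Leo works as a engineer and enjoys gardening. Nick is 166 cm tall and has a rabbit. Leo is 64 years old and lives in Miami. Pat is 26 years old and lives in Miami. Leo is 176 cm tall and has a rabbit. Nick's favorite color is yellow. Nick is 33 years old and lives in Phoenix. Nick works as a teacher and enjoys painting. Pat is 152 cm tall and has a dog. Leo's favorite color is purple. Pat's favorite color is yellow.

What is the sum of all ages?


26+33+64 = 123

123


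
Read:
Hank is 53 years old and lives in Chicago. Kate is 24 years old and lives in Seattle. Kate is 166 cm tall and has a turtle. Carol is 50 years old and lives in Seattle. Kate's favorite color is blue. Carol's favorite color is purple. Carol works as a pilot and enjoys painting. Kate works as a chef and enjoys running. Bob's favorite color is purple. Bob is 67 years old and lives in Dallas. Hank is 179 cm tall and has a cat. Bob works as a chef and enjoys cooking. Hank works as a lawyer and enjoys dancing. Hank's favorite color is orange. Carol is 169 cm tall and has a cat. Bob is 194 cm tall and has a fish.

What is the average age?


Sum=194, n=4, avg=48.5

48.5


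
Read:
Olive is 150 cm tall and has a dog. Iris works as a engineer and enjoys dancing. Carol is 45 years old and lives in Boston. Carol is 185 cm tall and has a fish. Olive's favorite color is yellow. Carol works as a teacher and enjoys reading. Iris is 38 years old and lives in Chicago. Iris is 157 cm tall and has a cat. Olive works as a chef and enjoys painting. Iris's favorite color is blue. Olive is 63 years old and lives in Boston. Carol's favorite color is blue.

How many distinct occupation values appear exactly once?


Unique occupation values: 3

3


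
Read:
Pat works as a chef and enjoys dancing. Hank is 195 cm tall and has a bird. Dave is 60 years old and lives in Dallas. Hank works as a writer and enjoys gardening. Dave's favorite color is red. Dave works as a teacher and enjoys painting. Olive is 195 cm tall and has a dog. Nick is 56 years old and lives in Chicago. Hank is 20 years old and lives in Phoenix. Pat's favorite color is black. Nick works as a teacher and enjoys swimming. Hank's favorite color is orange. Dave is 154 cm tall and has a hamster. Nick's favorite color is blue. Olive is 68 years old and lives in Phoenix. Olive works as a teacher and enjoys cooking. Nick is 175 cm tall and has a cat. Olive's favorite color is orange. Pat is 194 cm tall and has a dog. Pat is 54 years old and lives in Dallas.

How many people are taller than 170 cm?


Taller than 170: 4

4


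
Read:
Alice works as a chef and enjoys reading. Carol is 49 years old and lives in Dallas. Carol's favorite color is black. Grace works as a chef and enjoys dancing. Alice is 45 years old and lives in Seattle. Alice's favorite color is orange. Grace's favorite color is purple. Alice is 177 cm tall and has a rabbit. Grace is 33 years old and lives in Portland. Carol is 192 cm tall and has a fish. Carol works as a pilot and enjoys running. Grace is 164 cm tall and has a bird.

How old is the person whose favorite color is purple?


Person with favorite color=purple is Grace, age 33

33
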